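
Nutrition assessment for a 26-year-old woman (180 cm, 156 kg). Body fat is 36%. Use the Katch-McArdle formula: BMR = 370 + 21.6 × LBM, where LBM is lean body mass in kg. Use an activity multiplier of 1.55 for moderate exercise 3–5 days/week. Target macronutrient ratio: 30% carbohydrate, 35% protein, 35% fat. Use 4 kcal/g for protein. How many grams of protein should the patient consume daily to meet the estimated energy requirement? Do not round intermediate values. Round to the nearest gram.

343 g/day

LBM = 156 × (1 − 0.36) = 99.84 kg. Katch-McArdle: BMR = 370 + 21.6 × 99.84 = 2526.544 kcal/day.
TEE = 2526.544 × 1.55 = 3916.1432 kcal/day.
Protein energy = 35% × 3916.1432 = 1370.6501 kcal.
Protein = 1370.6501 ÷ 4 kcal/g = 342.6625 g.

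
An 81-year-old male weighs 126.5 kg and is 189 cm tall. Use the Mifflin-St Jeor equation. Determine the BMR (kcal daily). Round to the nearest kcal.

2046 kcal daily

Mifflin-St Jeor (male): BMR = 10(126.5) + 6.25(189) − 5(81) + 5 = 1265 + 1181.25 − 405 + 5 = 2046.25 kcal/day.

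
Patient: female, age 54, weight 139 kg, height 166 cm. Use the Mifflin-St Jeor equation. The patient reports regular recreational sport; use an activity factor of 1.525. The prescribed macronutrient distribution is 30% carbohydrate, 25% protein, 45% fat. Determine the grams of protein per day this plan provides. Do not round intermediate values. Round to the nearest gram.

190 g/day

Mifflin-St Jeor (female): BMR = 10(139) + 6.25(166) − 5(54) − 161 = 1390 + 1037.5 − 270 − 161 = 1996.5 kcal/day.
TEE = 1996.5 × 1.525 = 3044.6625 kcal/day.
Protein energy = 25% × 3044.6625 = 761.1656 kcal.
Protein = 761.1656 ÷ 4 kcal/g = 190.2914 g.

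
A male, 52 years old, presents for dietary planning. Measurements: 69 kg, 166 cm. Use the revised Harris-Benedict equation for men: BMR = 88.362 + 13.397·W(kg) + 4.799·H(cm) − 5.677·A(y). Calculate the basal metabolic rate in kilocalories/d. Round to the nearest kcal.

1514 kilocalories/d

Harris-Benedict: BMR = 88.362 + 13.397(69) + 4.799(166) − 5.677(52) = 1514.185 kcal/day.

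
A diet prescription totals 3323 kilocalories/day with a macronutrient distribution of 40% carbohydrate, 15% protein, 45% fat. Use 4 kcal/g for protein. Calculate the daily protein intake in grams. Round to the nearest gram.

Protein energy = 15% × 3323 = 498.45 kcal.
At 4 kcal/g: 498.45 ÷ 4 = 124.6125 g.

125 g/day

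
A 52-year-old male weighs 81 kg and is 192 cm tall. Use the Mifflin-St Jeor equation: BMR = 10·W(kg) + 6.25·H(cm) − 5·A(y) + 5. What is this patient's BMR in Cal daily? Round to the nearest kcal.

1755 Cal daily

Mifflin-St Jeor (male): BMR = 10(81) + 6.25(192) − 5(52) + 5 = 810 + 1200 − 260 + 5 = 1755 kcal/day.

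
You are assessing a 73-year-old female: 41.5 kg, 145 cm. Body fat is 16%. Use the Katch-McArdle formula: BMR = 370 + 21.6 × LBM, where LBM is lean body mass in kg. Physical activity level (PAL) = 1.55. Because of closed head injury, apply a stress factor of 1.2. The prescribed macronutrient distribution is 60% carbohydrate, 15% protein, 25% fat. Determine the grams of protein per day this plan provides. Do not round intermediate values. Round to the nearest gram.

78 g/day

LBM = 41.5 × (1 − 0.16) = 34.86 kg. Katch-McArdle: BMR = 370 + 21.6 × 34.86 = 1122.976 kcal/day.
TEE = 1122.976 × 1.55 = 1740.6128 kcal/day.
With stress factor 1.2: 1740.6128 × 1.2 = 2088.7354 kcal/day.
Protein energy = 15% × 2088.7354 = 313.3103 kcal.
Protein = 313.3103 ÷ 4 kcal/g = 78.3276 g.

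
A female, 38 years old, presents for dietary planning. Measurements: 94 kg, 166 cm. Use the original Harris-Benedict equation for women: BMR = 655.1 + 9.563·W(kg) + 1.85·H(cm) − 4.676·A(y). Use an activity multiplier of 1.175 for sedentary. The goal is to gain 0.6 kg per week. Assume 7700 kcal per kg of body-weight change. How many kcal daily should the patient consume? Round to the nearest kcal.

2638 kcal daily

Harris-Benedict: BMR = 655.1 + 9.563(94) + 1.85(166) − 4.676(38) = 1683.434 kcal/day.
TEE = 1683.434 × 1.175 = 1978.035 kcal/day.
Required daily surplus = 0.6 × 7700 ÷ 7 = 660 kcal/day.
Target intake = 1978.035 + 660 = 2638.035 kcal/day.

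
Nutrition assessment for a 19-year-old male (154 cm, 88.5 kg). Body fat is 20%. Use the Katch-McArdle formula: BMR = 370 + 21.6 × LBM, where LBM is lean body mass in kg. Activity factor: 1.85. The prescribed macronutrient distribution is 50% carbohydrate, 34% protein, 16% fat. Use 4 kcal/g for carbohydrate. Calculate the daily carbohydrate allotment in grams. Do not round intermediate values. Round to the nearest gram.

439 g/day

LBM = 88.5 × (1 − 0.2) = 70.8 kg. Katch-McArdle: BMR = 370 + 21.6 × 70.8 = 1899.28 kcal/day.
TEE = 1899.28 × 1.85 = 3513.668 kcal/day.
Carbohydrate energy = 50% × 3513.668 = 1756.834 kcal.
Carbohydrate = 1756.834 ÷ 4 kcal/g = 439.2085 g.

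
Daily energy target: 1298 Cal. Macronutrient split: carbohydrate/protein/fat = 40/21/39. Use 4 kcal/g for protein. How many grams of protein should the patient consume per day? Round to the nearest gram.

68 g/day

Protein energy = 21% × 1298 = 272.58 kcal.
At 4 kcal/g: 272.58 ÷ 4 = 68.145 g.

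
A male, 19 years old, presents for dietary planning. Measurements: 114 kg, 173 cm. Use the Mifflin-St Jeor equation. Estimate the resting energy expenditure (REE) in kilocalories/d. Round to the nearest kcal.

2131 kilocalories/d

Mifflin-St Jeor (male): BMR = 10(114) + 6.25(173) − 5(19) + 5 = 1140 + 1081.25 − 95 + 5 = 2131.25 kcal/day.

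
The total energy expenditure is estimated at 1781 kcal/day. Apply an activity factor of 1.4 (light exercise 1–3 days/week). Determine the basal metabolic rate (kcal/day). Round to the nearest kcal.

1272 kcal/day

BMR = TEE ÷ activity factor = 1781 ÷ 1.4 = 1272.1429 kcal/day.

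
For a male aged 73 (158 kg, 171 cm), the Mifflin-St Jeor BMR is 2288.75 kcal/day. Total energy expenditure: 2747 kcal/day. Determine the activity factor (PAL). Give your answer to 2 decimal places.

Activity factor = TEE ÷ BMR = 2747 ÷ 2288.75 = 1.2.

1.20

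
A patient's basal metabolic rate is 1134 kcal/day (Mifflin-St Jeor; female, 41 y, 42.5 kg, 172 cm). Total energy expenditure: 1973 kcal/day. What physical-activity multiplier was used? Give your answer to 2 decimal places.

Activity factor = TEE ÷ BMR = 1973 ÷ 1134 = 1.74.

1.74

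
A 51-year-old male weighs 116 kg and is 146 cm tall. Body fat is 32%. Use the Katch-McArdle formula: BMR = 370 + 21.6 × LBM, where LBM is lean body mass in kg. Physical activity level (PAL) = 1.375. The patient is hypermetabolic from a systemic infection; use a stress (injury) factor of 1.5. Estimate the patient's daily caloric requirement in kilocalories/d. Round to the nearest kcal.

LBM = 116 × (1 − 0.32) = 78.88 kg. Katch-McArdle: BMR = 370 + 21.6 × 78.88 = 2073.808 kcal/day.
TEE = BMR × activity factor = 2073.808 × 1.375 = 2851.486 kcal/day.
Apply stress factor: 2851.486 × 1.5 = 4277.229 kcal/day.

4277 kilocalories/d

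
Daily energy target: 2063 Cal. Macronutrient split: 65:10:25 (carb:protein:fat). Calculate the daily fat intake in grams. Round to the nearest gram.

57 g/day

Fat energy = 25% × 2063 = 515.75 kcal.
At 9 kcal/g: 515.75 ÷ 9 = 57.3056 g.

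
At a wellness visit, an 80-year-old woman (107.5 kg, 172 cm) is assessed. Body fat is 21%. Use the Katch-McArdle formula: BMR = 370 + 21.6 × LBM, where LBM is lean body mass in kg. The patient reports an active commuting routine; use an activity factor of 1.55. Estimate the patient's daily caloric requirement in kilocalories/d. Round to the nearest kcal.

3417 kilocalories/d

LBM = 107.5 × (1 − 0.21) = 84.925 kg. Katch-McArdle: BMR = 370 + 21.6 × 84.925 = 2204.38 kcal/day.
TEE = BMR × activity factor = 2204.38 × 1.55 = 3416.789 kcal/day.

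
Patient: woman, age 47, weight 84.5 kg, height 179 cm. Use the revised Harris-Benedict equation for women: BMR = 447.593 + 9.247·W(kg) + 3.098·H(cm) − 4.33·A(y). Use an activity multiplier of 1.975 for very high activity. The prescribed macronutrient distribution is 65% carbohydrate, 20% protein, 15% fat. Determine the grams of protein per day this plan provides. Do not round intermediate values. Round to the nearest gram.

Harris-Benedict: BMR = 447.593 + 9.247(84.5) + 3.098(179) − 4.33(47) = 1579.9965 kcal/day.
TEE = 1579.9965 × 1.975 = 3120.4931 kcal/day.
Protein energy = 20% × 3120.4931 = 624.0986 kcal.
Protein = 624.0986 ÷ 4 kcal/g = 156.0247 g.

156 g/day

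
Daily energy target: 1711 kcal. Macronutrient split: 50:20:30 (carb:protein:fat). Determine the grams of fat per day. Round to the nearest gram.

Fat energy = 30% × 1711 = 513.3 kcal.
At 9 kcal/g: 513.3 ÷ 9 = 57.0333 g.

57 g/day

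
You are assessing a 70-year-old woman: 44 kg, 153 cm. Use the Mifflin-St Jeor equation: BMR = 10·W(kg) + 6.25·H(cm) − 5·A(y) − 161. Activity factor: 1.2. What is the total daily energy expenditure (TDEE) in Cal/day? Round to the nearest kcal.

Mifflin-St Jeor (female): BMR = 10(44) + 6.25(153) − 5(70) − 161 = 440 + 956.25 − 350 − 161 = 885.25 kcal/day.
TEE = BMR × activity factor = 885.25 × 1.2 = 1062.3 kcal/day.

1062 Cal/day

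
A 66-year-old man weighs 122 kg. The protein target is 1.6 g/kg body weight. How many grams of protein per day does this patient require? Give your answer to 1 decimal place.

Protein = 1.6 g/kg × 122 kg = 195.2 g/day.

195.2 g/day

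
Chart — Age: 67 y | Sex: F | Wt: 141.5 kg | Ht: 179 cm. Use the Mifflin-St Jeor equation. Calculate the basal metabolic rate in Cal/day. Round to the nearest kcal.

2038 Cal/day

Mifflin-St Jeor (female): BMR = 10(141.5) + 6.25(179) − 5(67) − 161 = 1415 + 1118.75 − 335 − 161 = 2037.75 kcal/day.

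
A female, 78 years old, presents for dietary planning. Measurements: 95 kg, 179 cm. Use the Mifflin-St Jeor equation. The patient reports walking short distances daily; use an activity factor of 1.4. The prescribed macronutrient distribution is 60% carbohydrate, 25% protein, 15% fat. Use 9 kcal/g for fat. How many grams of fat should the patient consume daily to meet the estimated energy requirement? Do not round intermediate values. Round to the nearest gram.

35 g/day

Mifflin-St Jeor (female): BMR = 10(95) + 6.25(179) − 5(78) − 161 = 950 + 1118.75 − 390 − 161 = 1517.75 kcal/day.
TEE = 1517.75 × 1.4 = 2124.85 kcal/day.
Fat energy = 15% × 2124.85 = 318.7275 kcal.
Fat = 318.7275 ÷ 9 kcal/g = 35.4142 g.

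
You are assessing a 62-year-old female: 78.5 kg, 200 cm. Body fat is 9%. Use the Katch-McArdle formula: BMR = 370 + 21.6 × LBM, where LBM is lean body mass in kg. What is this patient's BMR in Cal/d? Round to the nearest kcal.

LBM = 78.5 × (1 − 0.09) = 71.435 kg. Katch-McArdle: BMR = 370 + 21.6 × 71.435 = 1912.996 kcal/day.

1913 Cal/d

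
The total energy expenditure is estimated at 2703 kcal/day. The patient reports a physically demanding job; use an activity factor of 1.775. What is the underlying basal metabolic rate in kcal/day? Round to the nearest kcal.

1523 kcal/day

BMR = TEE ÷ activity factor = 2703 ÷ 1.775 = 1522.8169 kcal/day.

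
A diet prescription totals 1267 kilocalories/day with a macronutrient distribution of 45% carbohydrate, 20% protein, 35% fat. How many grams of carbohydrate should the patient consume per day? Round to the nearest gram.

Carbohydrate energy = 45% × 1267 = 570.15 kcal.
At 4 kcal/g: 570.15 ÷ 4 = 142.5375 g.

143 g/day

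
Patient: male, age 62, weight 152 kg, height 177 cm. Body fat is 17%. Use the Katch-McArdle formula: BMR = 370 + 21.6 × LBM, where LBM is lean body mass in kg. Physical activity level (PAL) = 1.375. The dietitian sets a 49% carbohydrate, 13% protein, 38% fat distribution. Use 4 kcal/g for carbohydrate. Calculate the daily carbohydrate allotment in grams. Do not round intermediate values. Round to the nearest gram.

LBM = 152 × (1 − 0.17) = 126.16 kg. Katch-McArdle: BMR = 370 + 21.6 × 126.16 = 3095.056 kcal/day.
TEE = 3095.056 × 1.375 = 4255.702 kcal/day.
Carbohydrate energy = 49% × 4255.702 = 2085.294 kcal.
Carbohydrate = 2085.294 ÷ 4 kcal/g = 521.3235 g.

521 g/day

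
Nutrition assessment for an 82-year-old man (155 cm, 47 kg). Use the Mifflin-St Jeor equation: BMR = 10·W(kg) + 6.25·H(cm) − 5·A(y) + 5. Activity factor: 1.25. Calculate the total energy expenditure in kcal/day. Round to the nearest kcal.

Mifflin-St Jeor (male): BMR = 10(47) + 6.25(155) − 5(82) + 5 = 470 + 968.75 − 410 + 5 = 1033.75 kcal/day.
TEE = BMR × activity factor = 1033.75 × 1.25 = 1292.1875 kcal/day.

1292 kcal/day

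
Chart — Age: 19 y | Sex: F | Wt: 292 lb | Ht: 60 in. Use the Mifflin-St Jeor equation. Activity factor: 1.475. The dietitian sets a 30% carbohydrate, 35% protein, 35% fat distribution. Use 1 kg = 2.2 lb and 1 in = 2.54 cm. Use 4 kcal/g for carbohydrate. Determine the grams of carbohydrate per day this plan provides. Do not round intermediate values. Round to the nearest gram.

Convert to metric: weight = 292 ÷ 2.2 = 132.7273 kg; height = 60 × 2.54 = 152.4 cm.
Mifflin-St Jeor (female): BMR = 10(132.7273) + 6.25(152.4) − 5(19) − 161 = 1327.2727 + 952.5 − 95 − 161 = 2023.7727 kcal/day.
TEE = 2023.7727 × 1.475 = 2985.0648 kcal/day.
Carbohydrate energy = 30% × 2985.0648 = 895.5194 kcal.
Carbohydrate = 895.5194 ÷ 4 kcal/g = 223.8799 g.

224 g/day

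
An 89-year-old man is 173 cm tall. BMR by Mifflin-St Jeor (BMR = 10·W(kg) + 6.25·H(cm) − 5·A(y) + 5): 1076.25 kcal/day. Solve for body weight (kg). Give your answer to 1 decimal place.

43.5 kg

1076.25 = 10·W + 6.25(173) − 5(89) + 5
10·W = 1076.25 − 641.25 = 435, so W = 43.5 kg.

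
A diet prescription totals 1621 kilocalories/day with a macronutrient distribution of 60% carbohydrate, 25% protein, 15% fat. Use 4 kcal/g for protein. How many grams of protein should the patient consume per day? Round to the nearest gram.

101 g/day

Protein energy = 25% × 1621 = 405.25 kcal.
At 4 kcal/g: 405.25 ÷ 4 = 101.3125 g.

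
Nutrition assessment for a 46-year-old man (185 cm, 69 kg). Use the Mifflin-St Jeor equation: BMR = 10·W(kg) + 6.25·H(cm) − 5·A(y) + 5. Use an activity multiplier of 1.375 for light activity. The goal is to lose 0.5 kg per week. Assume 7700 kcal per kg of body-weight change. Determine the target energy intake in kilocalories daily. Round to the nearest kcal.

1679 kilocalories daily

Mifflin-St Jeor (male): BMR = 10(69) + 6.25(185) − 5(46) + 5 = 690 + 1156.25 − 230 + 5 = 1621.25 kcal/day.
TEE = 1621.25 × 1.375 = 2229.2188 kcal/day.
Required daily deficit = 0.5 × 7700 ÷ 7 = 550 kcal/day.
Target intake = 2229.2188 − 550 = 1679.2188 kcal/day.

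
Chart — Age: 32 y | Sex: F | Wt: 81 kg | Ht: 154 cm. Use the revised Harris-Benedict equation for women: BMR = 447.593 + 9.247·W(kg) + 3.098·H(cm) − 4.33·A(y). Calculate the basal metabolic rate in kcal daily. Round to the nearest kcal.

1535 kcal daily

Harris-Benedict: BMR = 447.593 + 9.247(81) + 3.098(154) − 4.33(32) = 1535.132 kcal/day.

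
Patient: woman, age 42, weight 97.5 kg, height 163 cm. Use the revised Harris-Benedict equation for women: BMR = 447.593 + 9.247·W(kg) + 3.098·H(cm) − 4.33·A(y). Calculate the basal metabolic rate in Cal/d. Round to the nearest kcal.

Harris-Benedict: BMR = 447.593 + 9.247(97.5) + 3.098(163) − 4.33(42) = 1672.2895 kcal/day.

1672 Cal/d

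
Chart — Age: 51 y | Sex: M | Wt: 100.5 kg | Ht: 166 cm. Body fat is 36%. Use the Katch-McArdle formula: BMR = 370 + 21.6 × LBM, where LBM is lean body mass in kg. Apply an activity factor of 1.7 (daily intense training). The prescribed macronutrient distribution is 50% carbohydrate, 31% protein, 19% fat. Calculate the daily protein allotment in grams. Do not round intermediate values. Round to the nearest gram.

LBM = 100.5 × (1 − 0.36) = 64.32 kg. Katch-McArdle: BMR = 370 + 21.6 × 64.32 = 1759.312 kcal/day.
TEE = 1759.312 × 1.7 = 2990.8304 kcal/day.
Protein energy = 31% × 2990.8304 = 927.1574 kcal.
Protein = 927.1574 ÷ 4 kcal/g = 231.7894 g.

232 g/day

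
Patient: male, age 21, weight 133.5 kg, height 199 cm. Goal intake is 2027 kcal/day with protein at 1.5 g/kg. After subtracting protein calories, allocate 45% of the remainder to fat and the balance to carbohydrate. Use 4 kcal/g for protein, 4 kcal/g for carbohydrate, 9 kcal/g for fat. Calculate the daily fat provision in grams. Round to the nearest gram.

61 g/day

Protein = 1.5 × 133.5 = 200.25 g → 200.25 × 4 = 801 kcal.
Non-protein calories = 2027 − 801 = 1226 kcal.
Fat: 45% × 1226 = 551.7 kcal; carbohydrate: 674.3 kcal.
Fat: 551.7 kcal ÷ 9 kcal/g = 61.3 g.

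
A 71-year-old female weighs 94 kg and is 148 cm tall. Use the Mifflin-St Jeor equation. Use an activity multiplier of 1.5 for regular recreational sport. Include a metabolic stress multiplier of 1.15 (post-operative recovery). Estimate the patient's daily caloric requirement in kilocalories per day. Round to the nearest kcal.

Mifflin-St Jeor (female): BMR = 10(94) + 6.25(148) − 5(71) − 161 = 940 + 925 − 355 − 161 = 1349 kcal/day.
TEE = BMR × activity factor = 1349 × 1.5 = 2023.5 kcal/day.
Apply stress factor: 2023.5 × 1.15 = 2327.025 kcal/day.

2327 kilocalories per day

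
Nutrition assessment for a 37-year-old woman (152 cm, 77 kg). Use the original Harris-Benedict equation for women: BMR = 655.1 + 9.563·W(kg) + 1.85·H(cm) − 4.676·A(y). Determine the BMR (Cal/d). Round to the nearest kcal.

Harris-Benedict: BMR = 655.1 + 9.563(77) + 1.85(152) − 4.676(37) = 1499.639 kcal/day.

1500 Cal/d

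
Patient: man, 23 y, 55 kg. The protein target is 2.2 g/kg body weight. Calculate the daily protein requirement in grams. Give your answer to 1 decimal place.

121.0 g/day

Protein = 2.2 g/kg × 55 kg = 121 g/day.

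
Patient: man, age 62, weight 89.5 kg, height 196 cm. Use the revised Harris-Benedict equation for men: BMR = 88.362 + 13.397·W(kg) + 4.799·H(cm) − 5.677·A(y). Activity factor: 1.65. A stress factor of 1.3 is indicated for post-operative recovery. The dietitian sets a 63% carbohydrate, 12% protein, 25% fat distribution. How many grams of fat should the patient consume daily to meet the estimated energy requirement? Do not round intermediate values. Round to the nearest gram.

Harris-Benedict: BMR = 88.362 + 13.397(89.5) + 4.799(196) − 5.677(62) = 1876.0235 kcal/day.
TEE = 1876.0235 × 1.65 = 3095.4388 kcal/day.
With stress factor 1.3: 3095.4388 × 1.3 = 4024.0704 kcal/day.
Fat energy = 25% × 4024.0704 = 1006.0176 kcal.
Fat = 1006.0176 ÷ 9 kcal/g = 111.7797 g.

112 g/day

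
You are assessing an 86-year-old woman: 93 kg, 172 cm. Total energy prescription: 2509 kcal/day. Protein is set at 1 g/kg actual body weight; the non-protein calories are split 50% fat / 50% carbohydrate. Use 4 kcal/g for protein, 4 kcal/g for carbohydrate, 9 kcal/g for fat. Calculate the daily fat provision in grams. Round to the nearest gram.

119 g/day

Protein = 1 × 93 = 93 g → 93 × 4 = 372 kcal.
Non-protein calories = 2509 − 372 = 2137 kcal.
Fat: 50% × 2137 = 1068.5 kcal; carbohydrate: 1068.5 kcal.
Fat: 1068.5 kcal ÷ 9 kcal/g = 118.7222 g.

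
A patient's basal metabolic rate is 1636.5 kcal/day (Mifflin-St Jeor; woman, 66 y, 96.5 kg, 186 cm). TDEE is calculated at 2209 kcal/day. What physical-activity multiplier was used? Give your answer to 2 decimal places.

Activity factor = TEE ÷ BMR = 2209 ÷ 1636.5 = 1.35.

1.35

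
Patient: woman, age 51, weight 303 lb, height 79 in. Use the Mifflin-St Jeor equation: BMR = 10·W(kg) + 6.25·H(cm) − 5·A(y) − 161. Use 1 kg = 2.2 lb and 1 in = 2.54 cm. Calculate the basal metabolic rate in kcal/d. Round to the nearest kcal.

Convert to metric: weight = 303 ÷ 2.2 = 137.7273 kg; height = 79 × 2.54 = 200.66 cm.
Mifflin-St Jeor (female): BMR = 10(137.7273) + 6.25(200.66) − 5(51) − 161 = 1377.2727 + 1254.125 − 255 − 161 = 2215.3977 kcal/day.

2215 kcal/d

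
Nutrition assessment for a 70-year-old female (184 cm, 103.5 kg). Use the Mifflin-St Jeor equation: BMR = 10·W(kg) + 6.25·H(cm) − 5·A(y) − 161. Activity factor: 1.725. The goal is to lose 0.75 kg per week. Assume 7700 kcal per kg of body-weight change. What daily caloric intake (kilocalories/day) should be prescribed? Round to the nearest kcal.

Mifflin-St Jeor (female): BMR = 10(103.5) + 6.25(184) − 5(70) − 161 = 1035 + 1150 − 350 − 161 = 1674 kcal/day.
TEE = 1674 × 1.725 = 2887.65 kcal/day.
Required daily deficit = 0.75 × 7700 ÷ 7 = 825 kcal/day.
Target intake = 2887.65 − 825 = 2062.65 kcal/day.

2063 kilocalories/day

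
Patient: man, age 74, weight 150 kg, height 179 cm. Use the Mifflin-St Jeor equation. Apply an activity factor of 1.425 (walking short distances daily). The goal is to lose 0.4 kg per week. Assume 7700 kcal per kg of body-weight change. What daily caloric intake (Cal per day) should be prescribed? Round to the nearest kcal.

Mifflin-St Jeor (male): BMR = 10(150) + 6.25(179) − 5(74) + 5 = 1500 + 1118.75 − 370 + 5 = 2253.75 kcal/day.
TEE = 2253.75 × 1.425 = 3211.5938 kcal/day.
Required daily deficit = 0.4 × 7700 ÷ 7 = 440 kcal/day.
Target intake = 3211.5938 − 440 = 2771.5938 kcal/day.

2772 Cal per day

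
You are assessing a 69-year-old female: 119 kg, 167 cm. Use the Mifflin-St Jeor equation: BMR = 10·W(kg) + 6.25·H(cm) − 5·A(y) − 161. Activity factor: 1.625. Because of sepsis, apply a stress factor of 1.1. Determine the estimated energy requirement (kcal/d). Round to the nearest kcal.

3088 kcal/d

Mifflin-St Jeor (female): BMR = 10(119) + 6.25(167) − 5(69) − 161 = 1190 + 1043.75 − 345 − 161 = 1727.75 kcal/day.
TEE = BMR × activity factor = 1727.75 × 1.625 = 2807.5938 kcal/day.
Apply stress factor: 2807.5938 × 1.1 = 3088.3531 kcal/day.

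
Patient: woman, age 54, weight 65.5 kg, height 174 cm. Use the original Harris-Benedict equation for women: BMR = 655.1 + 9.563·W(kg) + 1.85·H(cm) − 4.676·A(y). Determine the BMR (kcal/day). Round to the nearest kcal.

Harris-Benedict: BMR = 655.1 + 9.563(65.5) + 1.85(174) − 4.676(54) = 1350.8725 kcal/day.

1351 kcal/day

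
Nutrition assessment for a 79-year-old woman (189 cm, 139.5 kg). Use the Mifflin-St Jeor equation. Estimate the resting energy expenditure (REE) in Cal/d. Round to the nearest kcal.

Mifflin-St Jeor (female): BMR = 10(139.5) + 6.25(189) − 5(79) − 161 = 1395 + 1181.25 − 395 − 161 = 2020.25 kcal/day.

2020 Cal/d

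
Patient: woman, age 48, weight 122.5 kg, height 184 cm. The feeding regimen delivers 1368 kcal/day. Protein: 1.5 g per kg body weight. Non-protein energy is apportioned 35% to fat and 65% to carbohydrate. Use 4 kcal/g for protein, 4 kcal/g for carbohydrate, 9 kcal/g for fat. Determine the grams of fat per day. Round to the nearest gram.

Protein = 1.5 × 122.5 = 183.75 g → 183.75 × 4 = 735 kcal.
Non-protein calories = 1368 − 735 = 633 kcal.
Fat: 35% × 633 = 221.55 kcal; carbohydrate: 411.45 kcal.
Fat: 221.55 kcal ÷ 9 kcal/g = 24.6167 g.

25 g/day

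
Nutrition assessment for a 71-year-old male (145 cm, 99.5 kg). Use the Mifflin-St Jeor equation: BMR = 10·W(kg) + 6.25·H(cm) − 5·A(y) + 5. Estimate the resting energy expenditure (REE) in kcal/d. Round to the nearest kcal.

1551 kcal/d

Mifflin-St Jeor (male): BMR = 10(99.5) + 6.25(145) − 5(71) + 5 = 995 + 906.25 − 355 + 5 = 1551.25 kcal/day.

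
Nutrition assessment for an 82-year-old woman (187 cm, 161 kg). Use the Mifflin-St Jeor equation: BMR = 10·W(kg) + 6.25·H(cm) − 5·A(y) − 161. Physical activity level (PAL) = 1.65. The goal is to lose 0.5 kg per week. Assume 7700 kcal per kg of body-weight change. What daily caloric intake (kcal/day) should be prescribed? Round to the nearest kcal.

3093 kcal/day

Mifflin-St Jeor (female): BMR = 10(161) + 6.25(187) − 5(82) − 161 = 1610 + 1168.75 − 410 − 161 = 2207.75 kcal/day.
TEE = 2207.75 × 1.65 = 3642.7875 kcal/day.
Required daily deficit = 0.5 × 7700 ÷ 7 = 550 kcal/day.
Target intake = 3642.7875 − 550 = 3092.7875 kcal/day.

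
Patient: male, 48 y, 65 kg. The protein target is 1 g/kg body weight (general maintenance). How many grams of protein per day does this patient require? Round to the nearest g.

65 g/day

Protein = 1 g/kg × 65 kg = 65 g/day.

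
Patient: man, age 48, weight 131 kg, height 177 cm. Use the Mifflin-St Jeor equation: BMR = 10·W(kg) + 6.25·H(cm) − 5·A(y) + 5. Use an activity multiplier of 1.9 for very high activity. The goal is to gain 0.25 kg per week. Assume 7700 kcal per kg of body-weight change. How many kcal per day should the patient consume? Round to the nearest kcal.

Mifflin-St Jeor (male): BMR = 10(131) + 6.25(177) − 5(48) + 5 = 1310 + 1106.25 − 240 + 5 = 2181.25 kcal/day.
TEE = 2181.25 × 1.9 = 4144.375 kcal/day.
Required daily surplus = 0.25 × 7700 ÷ 7 = 275 kcal/day.
Target intake = 4144.375 + 275 = 4419.375 kcal/day.

4419 kcal per day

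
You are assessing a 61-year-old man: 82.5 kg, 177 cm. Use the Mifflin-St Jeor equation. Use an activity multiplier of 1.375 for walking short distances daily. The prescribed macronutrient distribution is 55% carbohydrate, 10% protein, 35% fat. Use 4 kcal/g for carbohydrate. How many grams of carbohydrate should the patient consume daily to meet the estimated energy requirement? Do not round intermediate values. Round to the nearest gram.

308 g/day

Mifflin-St Jeor (male): BMR = 10(82.5) + 6.25(177) − 5(61) + 5 = 825 + 1106.25 − 305 + 5 = 1631.25 kcal/day.
TEE = 1631.25 × 1.375 = 2242.9688 kcal/day.
Carbohydrate energy = 55% × 2242.9688 = 1233.6328 kcal.
Carbohydrate = 1233.6328 ÷ 4 kcal/g = 308.4082 g.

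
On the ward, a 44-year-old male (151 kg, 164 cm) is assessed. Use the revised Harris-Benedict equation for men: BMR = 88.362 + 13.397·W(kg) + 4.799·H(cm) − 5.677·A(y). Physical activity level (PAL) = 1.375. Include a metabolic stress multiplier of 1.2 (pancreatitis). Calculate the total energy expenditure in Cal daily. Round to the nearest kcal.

Harris-Benedict: BMR = 88.362 + 13.397(151) + 4.799(164) − 5.677(44) = 2648.557 kcal/day.
TEE = BMR × activity factor = 2648.557 × 1.375 = 3641.7659 kcal/day.
Apply stress factor: 3641.7659 × 1.2 = 4370.1191 kcal/day.

4370 Cal daily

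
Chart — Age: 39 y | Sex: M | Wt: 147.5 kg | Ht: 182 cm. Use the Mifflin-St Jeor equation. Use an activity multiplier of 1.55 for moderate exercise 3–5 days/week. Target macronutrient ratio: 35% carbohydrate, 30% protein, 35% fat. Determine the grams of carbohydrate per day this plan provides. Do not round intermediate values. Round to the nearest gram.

329 g/day

Mifflin-St Jeor (male): BMR = 10(147.5) + 6.25(182) − 5(39) + 5 = 1475 + 1137.5 − 195 + 5 = 2422.5 kcal/day.
TEE = 2422.5 × 1.55 = 3754.875 kcal/day.
Carbohydrate energy = 35% × 3754.875 = 1314.2063 kcal.
Carbohydrate = 1314.2063 ÷ 4 kcal/g = 328.5516 g.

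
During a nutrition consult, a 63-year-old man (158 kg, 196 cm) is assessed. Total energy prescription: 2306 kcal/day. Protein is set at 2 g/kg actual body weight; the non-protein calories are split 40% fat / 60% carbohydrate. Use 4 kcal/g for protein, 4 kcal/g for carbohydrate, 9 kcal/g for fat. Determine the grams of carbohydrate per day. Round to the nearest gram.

Protein = 2 × 158 = 316 g → 316 × 4 = 1264 kcal.
Non-protein calories = 2306 − 1264 = 1042 kcal.
Fat: 40% × 1042 = 416.8 kcal; carbohydrate: 625.2 kcal.
Carbohydrate: 625.2 kcal ÷ 4 kcal/g = 156.3 g.

156 g/day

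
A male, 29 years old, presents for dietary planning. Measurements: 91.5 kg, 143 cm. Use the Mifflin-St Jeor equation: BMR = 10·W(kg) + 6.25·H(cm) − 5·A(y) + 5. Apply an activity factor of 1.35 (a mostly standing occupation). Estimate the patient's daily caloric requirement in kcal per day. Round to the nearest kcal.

Mifflin-St Jeor (male): BMR = 10(91.5) + 6.25(143) − 5(29) + 5 = 915 + 893.75 − 145 + 5 = 1668.75 kcal/day.
TEE = BMR × activity factor = 1668.75 × 1.35 = 2252.8125 kcal/day.

2253 kcal per day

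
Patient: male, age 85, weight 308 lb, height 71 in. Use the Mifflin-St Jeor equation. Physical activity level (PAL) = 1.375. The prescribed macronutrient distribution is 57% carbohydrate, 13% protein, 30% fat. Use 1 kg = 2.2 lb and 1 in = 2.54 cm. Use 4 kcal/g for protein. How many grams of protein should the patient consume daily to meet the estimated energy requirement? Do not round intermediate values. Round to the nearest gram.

94 g/day

Convert to metric: weight = 308 ÷ 2.2 = 140 kg; height = 71 × 2.54 = 180.34 cm.
Mifflin-St Jeor (male): BMR = 10(140) + 6.25(180.34) − 5(85) + 5 = 1400 + 1127.125 − 425 + 5 = 2107.125 kcal/day.
TEE = 2107.125 × 1.375 = 2897.2969 kcal/day.
Protein energy = 13% × 2897.2969 = 376.6486 kcal.
Protein = 376.6486 ÷ 4 kcal/g = 94.1621 g.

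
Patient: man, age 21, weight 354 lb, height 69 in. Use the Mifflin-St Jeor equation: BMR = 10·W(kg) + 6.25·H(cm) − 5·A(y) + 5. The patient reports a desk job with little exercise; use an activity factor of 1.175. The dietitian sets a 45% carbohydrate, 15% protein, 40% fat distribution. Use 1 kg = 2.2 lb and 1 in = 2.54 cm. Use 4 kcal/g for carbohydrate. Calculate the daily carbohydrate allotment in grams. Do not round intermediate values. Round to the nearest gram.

344 g/day

Convert to metric: weight = 354 ÷ 2.2 = 160.9091 kg; height = 69 × 2.54 = 175.26 cm.
Mifflin-St Jeor (male): BMR = 10(160.9091) + 6.25(175.26) − 5(21) + 5 = 1609.0909 + 1095.375 − 105 + 5 = 2604.4659 kcal/day.
TEE = 2604.4659 × 1.175 = 3060.2474 kcal/day.
Carbohydrate energy = 45% × 3060.2474 = 1377.1113 kcal.
Carbohydrate = 1377.1113 ÷ 4 kcal/g = 344.2778 g.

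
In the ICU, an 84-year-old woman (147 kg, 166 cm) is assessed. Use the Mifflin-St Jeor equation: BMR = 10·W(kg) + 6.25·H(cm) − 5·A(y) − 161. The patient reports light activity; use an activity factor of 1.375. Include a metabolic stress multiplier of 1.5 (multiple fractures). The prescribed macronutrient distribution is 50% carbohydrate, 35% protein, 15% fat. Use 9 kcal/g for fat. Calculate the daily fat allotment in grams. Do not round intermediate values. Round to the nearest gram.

Mifflin-St Jeor (female): BMR = 10(147) + 6.25(166) − 5(84) − 161 = 1470 + 1037.5 − 420 − 161 = 1926.5 kcal/day.
TEE = 1926.5 × 1.375 = 2648.9375 kcal/day.
With stress factor 1.5: 2648.9375 × 1.5 = 3973.4063 kcal/day.
Fat energy = 15% × 3973.4063 = 596.0109 kcal.
Fat = 596.0109 ÷ 9 kcal/g = 66.2234 g.

66 g/day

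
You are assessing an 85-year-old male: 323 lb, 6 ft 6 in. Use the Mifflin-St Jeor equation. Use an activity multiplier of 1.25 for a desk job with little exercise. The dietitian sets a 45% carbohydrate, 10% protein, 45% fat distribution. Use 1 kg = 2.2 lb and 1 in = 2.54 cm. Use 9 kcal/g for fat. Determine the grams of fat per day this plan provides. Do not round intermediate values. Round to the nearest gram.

Convert to metric: weight = 323 ÷ 2.2 = 146.8182 kg; height = (6×12 + 6) × 2.54 = 78 × 2.54 = 198.12 cm.
Mifflin-St Jeor (male): BMR = 10(146.8182) + 6.25(198.12) − 5(85) + 5 = 1468.1818 + 1238.25 − 425 + 5 = 2286.4318 kcal/day.
TEE = 2286.4318 × 1.25 = 2858.0398 kcal/day.
Fat energy = 45% × 2858.0398 = 1286.1179 kcal.
Fat = 1286.1179 ÷ 9 kcal/g = 142.902 g.

143 g/day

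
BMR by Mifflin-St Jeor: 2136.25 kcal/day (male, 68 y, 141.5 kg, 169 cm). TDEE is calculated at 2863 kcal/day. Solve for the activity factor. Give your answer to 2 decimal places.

1.34

Activity factor = TEE ÷ BMR = 2863 ÷ 2136.25 = 1.34.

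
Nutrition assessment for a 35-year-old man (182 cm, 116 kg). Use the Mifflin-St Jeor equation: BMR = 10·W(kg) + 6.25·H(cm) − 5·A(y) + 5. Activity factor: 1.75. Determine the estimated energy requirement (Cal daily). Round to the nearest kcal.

Mifflin-St Jeor (male): BMR = 10(116) + 6.25(182) − 5(35) + 5 = 1160 + 1137.5 − 175 + 5 = 2127.5 kcal/day.
TEE = BMR × activity factor = 2127.5 × 1.75 = 3723.125 kcal/day.

3723 Cal daily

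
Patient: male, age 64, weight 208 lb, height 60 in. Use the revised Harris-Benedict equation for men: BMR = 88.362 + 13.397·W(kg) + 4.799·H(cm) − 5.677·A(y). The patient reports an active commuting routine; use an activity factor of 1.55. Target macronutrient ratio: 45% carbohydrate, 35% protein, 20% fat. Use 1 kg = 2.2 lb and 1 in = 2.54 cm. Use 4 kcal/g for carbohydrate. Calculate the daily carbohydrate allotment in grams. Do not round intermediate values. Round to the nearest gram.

300 g/day

Convert to metric: weight = 208 ÷ 2.2 = 94.5455 kg; height = 60 × 2.54 = 152.4 cm.
Harris-Benedict: BMR = 88.362 + 13.397(94.5455) + 4.799(152.4) − 5.677(64) = 1723.0271 kcal/day.
TEE = 1723.0271 × 1.55 = 2670.6919 kcal/day.
Carbohydrate energy = 45% × 2670.6919 = 1201.8114 kcal.
Carbohydrate = 1201.8114 ÷ 4 kcal/g = 300.4528 g.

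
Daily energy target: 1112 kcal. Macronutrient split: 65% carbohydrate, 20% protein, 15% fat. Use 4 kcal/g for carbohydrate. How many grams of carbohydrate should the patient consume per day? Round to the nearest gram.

Carbohydrate energy = 65% × 1112 = 722.8 kcal.
At 4 kcal/g: 722.8 ÷ 4 = 180.7 g.

181 g/day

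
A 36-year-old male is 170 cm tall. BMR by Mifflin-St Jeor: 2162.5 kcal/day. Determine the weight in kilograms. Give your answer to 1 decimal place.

2162.5 = 10·W + 6.25(170) − 5(36) + 5
10·W = 2162.5 − 887.5 = 1275, so W = 127.5 kg.

127.5 kg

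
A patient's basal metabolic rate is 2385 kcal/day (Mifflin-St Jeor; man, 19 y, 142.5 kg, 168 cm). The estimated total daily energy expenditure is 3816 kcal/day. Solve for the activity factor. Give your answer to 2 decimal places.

Activity factor = TEE ÷ BMR = 3816 ÷ 2385 = 1.6.

1.60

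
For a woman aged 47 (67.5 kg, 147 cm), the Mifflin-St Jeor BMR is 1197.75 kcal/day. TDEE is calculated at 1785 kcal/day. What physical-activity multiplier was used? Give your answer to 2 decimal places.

1.49

Activity factor = TEE ÷ BMR = 1785 ÷ 1197.75 = 1.49.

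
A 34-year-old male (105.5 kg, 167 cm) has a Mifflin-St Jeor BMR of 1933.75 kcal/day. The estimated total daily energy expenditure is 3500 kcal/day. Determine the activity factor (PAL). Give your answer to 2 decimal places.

1.81

Activity factor = TEE ÷ BMR = 3500 ÷ 1933.75 = 1.81.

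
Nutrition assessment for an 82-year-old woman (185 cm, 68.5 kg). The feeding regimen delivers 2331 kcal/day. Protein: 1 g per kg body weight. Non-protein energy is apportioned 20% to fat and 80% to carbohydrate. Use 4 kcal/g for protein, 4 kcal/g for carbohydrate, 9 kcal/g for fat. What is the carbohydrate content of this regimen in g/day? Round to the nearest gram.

Protein = 1 × 68.5 = 68.5 g → 68.5 × 4 = 274 kcal.
Non-protein calories = 2331 − 274 = 2057 kcal.
Fat: 20% × 2057 = 411.4 kcal; carbohydrate: 1645.6 kcal.
Carbohydrate: 1645.6 kcal ÷ 4 kcal/g = 411.4 g.

411 g/day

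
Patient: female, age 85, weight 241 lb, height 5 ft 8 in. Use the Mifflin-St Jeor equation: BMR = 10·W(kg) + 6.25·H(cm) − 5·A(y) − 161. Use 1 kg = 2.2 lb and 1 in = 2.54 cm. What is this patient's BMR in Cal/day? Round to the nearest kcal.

1589 Cal/day

Convert to metric: weight = 241 ÷ 2.2 = 109.5455 kg; height = (5×12 + 8) × 2.54 = 68 × 2.54 = 172.72 cm.
Mifflin-St Jeor (female): BMR = 10(109.5455) + 6.25(172.72) − 5(85) − 161 = 1095.4545 + 1079.5 − 425 − 161 = 1588.9545 kcal/day.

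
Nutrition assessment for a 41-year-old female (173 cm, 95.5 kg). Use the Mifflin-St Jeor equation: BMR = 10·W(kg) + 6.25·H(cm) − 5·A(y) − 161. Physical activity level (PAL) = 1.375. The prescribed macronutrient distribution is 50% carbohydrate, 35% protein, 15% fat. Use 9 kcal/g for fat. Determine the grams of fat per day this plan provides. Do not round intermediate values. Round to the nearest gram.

Mifflin-St Jeor (female): BMR = 10(95.5) + 6.25(173) − 5(41) − 161 = 955 + 1081.25 − 205 − 161 = 1670.25 kcal/day.
TEE = 1670.25 × 1.375 = 2296.5938 kcal/day.
Fat energy = 15% × 2296.5938 = 344.4891 kcal.
Fat = 344.4891 ÷ 9 kcal/g = 38.2766 g.

38 g/day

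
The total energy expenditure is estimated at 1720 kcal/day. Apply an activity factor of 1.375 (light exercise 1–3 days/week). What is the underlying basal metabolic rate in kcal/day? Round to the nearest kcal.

BMR = TEE ÷ activity factor = 1720 ÷ 1.375 = 1250.9091 kcal/day.

1251 kcal/day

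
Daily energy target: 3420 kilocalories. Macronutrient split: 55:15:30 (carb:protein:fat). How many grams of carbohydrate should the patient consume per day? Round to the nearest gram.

470 g/day

Carbohydrate energy = 55% × 3420 = 1881 kcal.
At 4 kcal/g: 1881 ÷ 4 = 470.25 g.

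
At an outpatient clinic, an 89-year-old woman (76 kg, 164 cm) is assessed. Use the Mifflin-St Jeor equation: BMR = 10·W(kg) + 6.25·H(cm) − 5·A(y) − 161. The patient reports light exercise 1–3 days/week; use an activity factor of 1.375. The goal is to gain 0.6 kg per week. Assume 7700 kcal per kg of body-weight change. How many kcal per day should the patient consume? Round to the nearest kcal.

Mifflin-St Jeor (female): BMR = 10(76) + 6.25(164) − 5(89) − 161 = 760 + 1025 − 445 − 161 = 1179 kcal/day.
TEE = 1179 × 1.375 = 1621.125 kcal/day.
Required daily surplus = 0.6 × 7700 ÷ 7 = 660 kcal/day.
Target intake = 1621.125 + 660 = 2281.125 kcal/day.

2281 kcal per day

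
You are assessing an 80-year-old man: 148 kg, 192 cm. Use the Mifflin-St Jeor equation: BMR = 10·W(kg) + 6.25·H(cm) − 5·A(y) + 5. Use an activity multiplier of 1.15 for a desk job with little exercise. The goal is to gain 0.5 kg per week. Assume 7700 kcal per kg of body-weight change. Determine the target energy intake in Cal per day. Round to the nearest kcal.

Mifflin-St Jeor (male): BMR = 10(148) + 6.25(192) − 5(80) + 5 = 1480 + 1200 − 400 + 5 = 2285 kcal/day.
TEE = 2285 × 1.15 = 2627.75 kcal/day.
Required daily surplus = 0.5 × 7700 ÷ 7 = 550 kcal/day.
Target intake = 2627.75 + 550 = 3177.75 kcal/day.

3178 Cal per day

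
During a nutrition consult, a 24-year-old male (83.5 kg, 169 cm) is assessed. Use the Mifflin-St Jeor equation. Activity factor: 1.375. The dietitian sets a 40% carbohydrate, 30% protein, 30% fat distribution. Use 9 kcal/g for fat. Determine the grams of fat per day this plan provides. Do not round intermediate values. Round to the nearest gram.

Mifflin-St Jeor (male): BMR = 10(83.5) + 6.25(169) − 5(24) + 5 = 835 + 1056.25 − 120 + 5 = 1776.25 kcal/day.
TEE = 1776.25 × 1.375 = 2442.3438 kcal/day.
Fat energy = 30% × 2442.3438 = 732.7031 kcal.
Fat = 732.7031 ÷ 9 kcal/g = 81.4115 g.

81 g/day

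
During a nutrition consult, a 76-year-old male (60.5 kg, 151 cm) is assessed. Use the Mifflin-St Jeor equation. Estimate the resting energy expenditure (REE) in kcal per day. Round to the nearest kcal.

1174 kcal per day

Mifflin-St Jeor (male): BMR = 10(60.5) + 6.25(151) − 5(76) + 5 = 605 + 943.75 − 380 + 5 = 1173.75 kcal/day.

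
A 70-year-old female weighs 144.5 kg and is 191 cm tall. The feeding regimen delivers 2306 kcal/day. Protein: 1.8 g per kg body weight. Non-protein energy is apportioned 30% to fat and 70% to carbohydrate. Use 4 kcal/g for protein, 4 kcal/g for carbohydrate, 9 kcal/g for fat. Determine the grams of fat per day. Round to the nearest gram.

Protein = 1.8 × 144.5 = 260.1 g → 260.1 × 4 = 1040.4 kcal.
Non-protein calories = 2306 − 1040.4 = 1265.6 kcal.
Fat: 30% × 1265.6 = 379.68 kcal; carbohydrate: 885.92 kcal.
Fat: 379.68 kcal ÷ 9 kcal/g = 42.1867 g.

42 g/day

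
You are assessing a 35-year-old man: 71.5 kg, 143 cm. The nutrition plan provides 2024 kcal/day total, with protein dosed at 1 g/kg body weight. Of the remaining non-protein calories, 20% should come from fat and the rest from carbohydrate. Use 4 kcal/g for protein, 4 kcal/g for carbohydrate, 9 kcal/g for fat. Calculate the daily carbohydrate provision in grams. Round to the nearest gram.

Protein = 1 × 71.5 = 71.5 g → 71.5 × 4 = 286 kcal.
Non-protein calories = 2024 − 286 = 1738 kcal.
Fat: 20% × 1738 = 347.6 kcal; carbohydrate: 1390.4 kcal.
Carbohydrate: 1390.4 kcal ÷ 4 kcal/g = 347.6 g.

348 g/day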